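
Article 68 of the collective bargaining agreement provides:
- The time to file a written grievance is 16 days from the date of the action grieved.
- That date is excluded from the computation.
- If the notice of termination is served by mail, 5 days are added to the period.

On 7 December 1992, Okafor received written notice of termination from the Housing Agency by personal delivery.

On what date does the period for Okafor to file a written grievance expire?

December 23, 1992

16 days after 7 December 1992 is December 23, 1992.
Service was not by mail, so no mail extension applies.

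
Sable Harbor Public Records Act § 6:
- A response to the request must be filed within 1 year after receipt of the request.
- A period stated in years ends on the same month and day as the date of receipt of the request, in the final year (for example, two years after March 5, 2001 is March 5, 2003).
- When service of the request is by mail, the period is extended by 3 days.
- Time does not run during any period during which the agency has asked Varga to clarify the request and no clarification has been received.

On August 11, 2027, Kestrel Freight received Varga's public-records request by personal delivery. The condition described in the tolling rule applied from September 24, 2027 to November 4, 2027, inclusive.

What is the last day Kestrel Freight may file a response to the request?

September 22, 2028

1 year after August 11, 2027 is August 11, 2028.
Service was not by mail, so no mail extension applies.
From September 24, 2027 through November 4, 2027 inclusive is 42 days; tolling adds 42 days: August 11, 2028 + 42 days = September 22, 2028.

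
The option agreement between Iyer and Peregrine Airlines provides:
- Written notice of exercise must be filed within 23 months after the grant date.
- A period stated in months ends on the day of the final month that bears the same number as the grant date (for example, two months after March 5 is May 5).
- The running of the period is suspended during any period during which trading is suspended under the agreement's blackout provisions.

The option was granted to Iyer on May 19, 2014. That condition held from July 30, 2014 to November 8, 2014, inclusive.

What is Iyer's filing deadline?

23 months after May 19, 2014 is April 19, 2016.
From July 30, 2014 through November 8, 2014 inclusive is 102 days; tolling adds 102 days: April 19, 2016 + 102 days = July 30, 2016.

July 30, 2016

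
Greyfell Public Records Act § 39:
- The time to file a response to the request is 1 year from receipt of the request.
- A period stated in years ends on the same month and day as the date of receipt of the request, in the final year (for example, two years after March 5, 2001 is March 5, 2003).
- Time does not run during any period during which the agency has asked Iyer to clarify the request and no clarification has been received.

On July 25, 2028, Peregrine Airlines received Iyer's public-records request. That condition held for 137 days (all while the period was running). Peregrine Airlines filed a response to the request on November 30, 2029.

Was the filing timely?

1 year after July 25, 2028 is July 25, 2029.
Tolling adds 137 days: July 25, 2029 + 137 days = December 9, 2029.
The deadline is December 9, 2029; the filing on November 30, 2029 is on or before that date.

Yes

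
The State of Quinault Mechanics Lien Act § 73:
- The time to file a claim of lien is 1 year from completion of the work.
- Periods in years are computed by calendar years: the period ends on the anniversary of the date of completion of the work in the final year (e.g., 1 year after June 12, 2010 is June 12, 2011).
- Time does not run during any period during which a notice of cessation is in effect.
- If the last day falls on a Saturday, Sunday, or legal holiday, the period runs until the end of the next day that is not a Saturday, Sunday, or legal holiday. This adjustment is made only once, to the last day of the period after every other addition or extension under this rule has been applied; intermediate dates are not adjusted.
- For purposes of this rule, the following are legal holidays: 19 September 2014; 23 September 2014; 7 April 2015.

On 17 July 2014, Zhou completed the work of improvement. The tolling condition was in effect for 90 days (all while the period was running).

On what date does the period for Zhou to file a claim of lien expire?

1 year after 17 July 2014 is July 17, 2015.
Tolling adds 90 days: July 17, 2015 + 90 days = October 15, 2015.
October 15, 2015 is a Thursday and not a legal holiday, so no extension applies.

October 15, 2015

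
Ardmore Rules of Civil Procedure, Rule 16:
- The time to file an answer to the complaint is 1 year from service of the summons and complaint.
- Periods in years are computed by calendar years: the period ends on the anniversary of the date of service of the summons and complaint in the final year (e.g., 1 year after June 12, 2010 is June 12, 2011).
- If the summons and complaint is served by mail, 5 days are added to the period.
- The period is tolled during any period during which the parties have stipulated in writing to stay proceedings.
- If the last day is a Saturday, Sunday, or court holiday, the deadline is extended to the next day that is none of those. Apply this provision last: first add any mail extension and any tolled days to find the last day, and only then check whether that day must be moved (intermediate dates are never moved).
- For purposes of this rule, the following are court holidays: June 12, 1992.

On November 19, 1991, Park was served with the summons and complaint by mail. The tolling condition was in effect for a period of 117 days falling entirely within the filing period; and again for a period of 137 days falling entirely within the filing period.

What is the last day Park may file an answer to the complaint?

1 year after November 19, 1991 is November 19, 1992.
Service was by mail, adding 5 days: November 19, 1992 + 5 days = November 24, 1992.
Tolling adds 117 days: November 24, 1992 + 117 days = March 21, 1993.
Tolling adds 137 days: March 21, 1993 + 137 days = August 5, 1993.
August 5, 1993 is a Thursday and not a court holiday, so no extension applies.

August 5, 1993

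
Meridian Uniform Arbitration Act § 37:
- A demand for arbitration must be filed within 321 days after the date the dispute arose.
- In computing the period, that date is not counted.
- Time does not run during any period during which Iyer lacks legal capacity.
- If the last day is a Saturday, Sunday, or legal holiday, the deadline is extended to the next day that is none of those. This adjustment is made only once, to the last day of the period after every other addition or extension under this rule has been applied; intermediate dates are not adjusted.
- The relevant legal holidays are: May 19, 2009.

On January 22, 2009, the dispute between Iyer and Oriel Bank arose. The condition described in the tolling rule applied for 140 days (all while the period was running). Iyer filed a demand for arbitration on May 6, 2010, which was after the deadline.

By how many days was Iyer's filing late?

8 days

321 days after January 22, 2009 is December 9, 2009.
Tolling adds 140 days: December 9, 2009 + 140 days = April 28, 2010.
April 28, 2010 is a Wednesday and not a legal holiday, so no extension applies.
The deadline is April 28, 2010; from April 28, 2010 to May 6, 2010 is 8 days.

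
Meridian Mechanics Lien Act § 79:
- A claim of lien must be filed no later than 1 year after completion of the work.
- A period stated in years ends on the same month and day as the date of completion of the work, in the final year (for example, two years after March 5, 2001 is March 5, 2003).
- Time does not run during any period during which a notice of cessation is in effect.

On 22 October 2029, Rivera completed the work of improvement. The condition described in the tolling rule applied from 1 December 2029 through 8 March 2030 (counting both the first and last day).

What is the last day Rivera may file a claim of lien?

January 28, 2031

1 year after 22 October 2029 is October 22, 2030.
From December 1, 2029 through March 8, 2030 inclusive is 98 days; tolling adds 98 days: October 22, 2030 + 98 days = January 28, 2031.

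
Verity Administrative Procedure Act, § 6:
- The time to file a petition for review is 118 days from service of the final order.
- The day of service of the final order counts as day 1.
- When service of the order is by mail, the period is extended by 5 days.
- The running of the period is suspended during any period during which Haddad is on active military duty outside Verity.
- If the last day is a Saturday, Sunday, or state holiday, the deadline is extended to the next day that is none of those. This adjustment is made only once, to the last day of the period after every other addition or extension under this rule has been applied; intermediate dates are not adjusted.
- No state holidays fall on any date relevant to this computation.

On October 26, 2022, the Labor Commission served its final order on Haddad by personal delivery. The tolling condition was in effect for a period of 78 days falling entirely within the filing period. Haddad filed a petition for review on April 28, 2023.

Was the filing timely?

Yes

Counting October 26, 2022 as day 1, day 118 is February 20, 2023.
Service was not by mail, so no mail extension applies.
Tolling adds 78 days: February 20, 2023 + 78 days = May 9, 2023.
May 9, 2023 is a Tuesday and not a state holiday, so no extension applies.
The deadline is May 9, 2023; the filing on April 28, 2023 is on or before that date.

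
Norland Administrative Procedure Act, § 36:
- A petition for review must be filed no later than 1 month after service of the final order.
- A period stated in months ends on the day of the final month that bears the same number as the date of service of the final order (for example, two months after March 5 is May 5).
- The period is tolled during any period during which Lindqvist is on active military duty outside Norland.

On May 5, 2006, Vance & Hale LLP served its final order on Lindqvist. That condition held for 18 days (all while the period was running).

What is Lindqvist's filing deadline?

1 month after May 5, 2006 is June 5, 2006.
Tolling adds 18 days: June 5, 2006 + 18 days = June 23, 2006.

June 23, 2006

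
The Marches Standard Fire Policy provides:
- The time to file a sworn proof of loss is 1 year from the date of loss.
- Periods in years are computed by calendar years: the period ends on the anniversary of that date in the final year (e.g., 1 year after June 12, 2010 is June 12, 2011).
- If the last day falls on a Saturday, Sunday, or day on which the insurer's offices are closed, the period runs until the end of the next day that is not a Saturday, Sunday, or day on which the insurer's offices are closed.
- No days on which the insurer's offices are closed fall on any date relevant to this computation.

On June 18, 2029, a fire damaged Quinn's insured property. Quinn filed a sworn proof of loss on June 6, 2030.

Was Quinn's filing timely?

Yes

1 year after June 18, 2029 is June 18, 2030.
June 18, 2030 is a Tuesday and not a day on which the insurer's offices are closed, so no extension applies.
The deadline is June 18, 2030; the filing on June 6, 2030 is on or before that date.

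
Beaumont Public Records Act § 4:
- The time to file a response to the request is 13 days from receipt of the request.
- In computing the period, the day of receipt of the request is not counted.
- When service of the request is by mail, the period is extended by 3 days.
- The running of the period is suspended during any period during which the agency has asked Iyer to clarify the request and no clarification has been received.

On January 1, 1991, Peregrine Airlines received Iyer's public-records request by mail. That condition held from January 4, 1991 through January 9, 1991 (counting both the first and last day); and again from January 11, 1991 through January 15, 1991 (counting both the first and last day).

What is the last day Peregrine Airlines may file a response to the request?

13 days after January 1, 1991 is January 14, 1991.
Service was by mail, adding 3 days: January 14, 1991 + 3 days = January 17, 1991.
From January 4, 1991 through January 9, 1991 inclusive is 6 days; tolling adds 6 days: January 17, 1991 + 6 days = January 23, 1991.
From January 11, 1991 through January 15, 1991 inclusive is 5 days; tolling adds 5 days: January 23, 1991 + 5 days = January 28, 1991.

January 28, 1991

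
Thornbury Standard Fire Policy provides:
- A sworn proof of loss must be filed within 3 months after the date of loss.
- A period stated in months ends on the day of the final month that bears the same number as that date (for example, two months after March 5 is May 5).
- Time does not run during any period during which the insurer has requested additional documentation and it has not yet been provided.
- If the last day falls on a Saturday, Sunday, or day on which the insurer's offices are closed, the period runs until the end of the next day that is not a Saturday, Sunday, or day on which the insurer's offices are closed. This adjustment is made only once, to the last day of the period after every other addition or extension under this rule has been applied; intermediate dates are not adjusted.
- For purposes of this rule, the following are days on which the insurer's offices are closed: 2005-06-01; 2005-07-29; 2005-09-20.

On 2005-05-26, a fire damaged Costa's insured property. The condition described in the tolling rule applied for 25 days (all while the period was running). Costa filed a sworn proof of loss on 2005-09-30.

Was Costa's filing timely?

No

3 months after 2005-05-26 is August 26, 2005.
Tolling adds 25 days: August 26, 2005 + 25 days = September 20, 2005.
September 20, 2005 is a listed holiday. The next qualifying day is September 21, 2005.
The deadline is September 21, 2005; the filing on September 30, 2005 is after that date.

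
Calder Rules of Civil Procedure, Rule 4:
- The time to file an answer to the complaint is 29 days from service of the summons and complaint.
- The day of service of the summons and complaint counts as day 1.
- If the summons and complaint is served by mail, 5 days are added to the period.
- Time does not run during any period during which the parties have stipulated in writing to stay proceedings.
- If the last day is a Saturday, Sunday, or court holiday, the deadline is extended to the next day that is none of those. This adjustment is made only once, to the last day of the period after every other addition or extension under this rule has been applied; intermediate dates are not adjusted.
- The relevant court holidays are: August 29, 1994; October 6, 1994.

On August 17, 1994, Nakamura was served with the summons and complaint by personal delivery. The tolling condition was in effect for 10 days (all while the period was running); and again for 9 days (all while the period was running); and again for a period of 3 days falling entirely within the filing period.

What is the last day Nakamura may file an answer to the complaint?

Counting August 17, 1994 as day 1, day 29 is September 14, 1994.
Service was not by mail, so no mail extension applies.
Tolling adds 10 days: September 14, 1994 + 10 days = September 24, 1994.
Tolling adds 9 days: September 24, 1994 + 9 days = October 3, 1994.
Tolling adds 3 days: October 3, 1994 + 3 days = October 6, 1994.
October 6, 1994 is a listed holiday. The next qualifying day is October 7, 1994.

October 7, 1994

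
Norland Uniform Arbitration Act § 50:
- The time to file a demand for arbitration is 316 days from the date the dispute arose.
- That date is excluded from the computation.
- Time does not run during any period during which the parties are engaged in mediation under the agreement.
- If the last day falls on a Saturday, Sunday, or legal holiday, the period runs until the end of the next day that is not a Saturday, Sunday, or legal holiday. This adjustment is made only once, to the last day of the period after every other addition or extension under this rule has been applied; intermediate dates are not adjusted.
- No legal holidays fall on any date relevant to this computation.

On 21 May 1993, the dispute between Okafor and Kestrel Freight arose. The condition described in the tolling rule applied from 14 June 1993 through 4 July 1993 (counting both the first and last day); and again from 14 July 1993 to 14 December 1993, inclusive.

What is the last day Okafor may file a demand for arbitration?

September 26, 1994

316 days after 21 May 1993 is April 2, 1994.
From June 14, 1993 through July 4, 1993 inclusive is 21 days; tolling adds 21 days: April 2, 1994 + 21 days = April 23, 1994.
From July 14, 1993 through December 14, 1993 inclusive is 154 days; tolling adds 154 days: April 23, 1994 + 154 days = September 24, 1994.
September 24, 1994 is Saturday; September 25, 1994 is Sunday. The next qualifying day is September 26, 1994.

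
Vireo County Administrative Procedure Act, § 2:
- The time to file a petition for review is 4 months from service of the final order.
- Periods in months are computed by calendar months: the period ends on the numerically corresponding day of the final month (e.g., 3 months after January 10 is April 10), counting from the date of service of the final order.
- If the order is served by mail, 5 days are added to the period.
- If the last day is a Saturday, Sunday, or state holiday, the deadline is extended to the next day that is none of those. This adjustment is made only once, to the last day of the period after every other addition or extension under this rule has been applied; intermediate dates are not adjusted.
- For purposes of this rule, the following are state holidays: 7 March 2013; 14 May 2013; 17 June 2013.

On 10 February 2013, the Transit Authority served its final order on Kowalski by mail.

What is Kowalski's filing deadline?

June 18, 2013

4 months after 10 February 2013 is June 10, 2013.
Service was by mail, adding 5 days: June 10, 2013 + 5 days = June 15, 2013.
June 15, 2013 is Saturday; June 16, 2013 is Sunday; June 17, 2013 is a listed holiday. The next qualifying day is June 18, 2013.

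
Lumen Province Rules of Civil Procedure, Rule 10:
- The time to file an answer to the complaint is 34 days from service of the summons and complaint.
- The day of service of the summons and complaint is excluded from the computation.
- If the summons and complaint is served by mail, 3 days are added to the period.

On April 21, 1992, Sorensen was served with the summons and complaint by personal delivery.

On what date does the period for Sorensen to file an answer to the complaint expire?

May 25, 1992

34 days after April 21, 1992 is May 25, 1992.
Service was not by mail, so no mail extension applies.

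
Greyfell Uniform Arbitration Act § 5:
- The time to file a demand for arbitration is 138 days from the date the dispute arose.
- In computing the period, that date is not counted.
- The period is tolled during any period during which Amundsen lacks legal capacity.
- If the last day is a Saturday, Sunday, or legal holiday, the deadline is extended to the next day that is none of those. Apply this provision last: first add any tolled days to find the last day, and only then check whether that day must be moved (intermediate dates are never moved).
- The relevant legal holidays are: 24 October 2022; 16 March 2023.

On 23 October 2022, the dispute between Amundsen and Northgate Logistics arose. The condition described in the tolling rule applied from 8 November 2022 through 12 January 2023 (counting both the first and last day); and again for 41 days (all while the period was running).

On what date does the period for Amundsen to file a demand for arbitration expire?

June 26, 2023

138 days after 23 October 2022 is March 10, 2023.
From November 8, 2022 through January 12, 2023 inclusive is 66 days; tolling adds 66 days: March 10, 2023 + 66 days = May 15, 2023.
Tolling adds 41 days: May 15, 2023 + 41 days = June 25, 2023.
June 25, 2023 is Sunday. The next qualifying day is June 26, 2023.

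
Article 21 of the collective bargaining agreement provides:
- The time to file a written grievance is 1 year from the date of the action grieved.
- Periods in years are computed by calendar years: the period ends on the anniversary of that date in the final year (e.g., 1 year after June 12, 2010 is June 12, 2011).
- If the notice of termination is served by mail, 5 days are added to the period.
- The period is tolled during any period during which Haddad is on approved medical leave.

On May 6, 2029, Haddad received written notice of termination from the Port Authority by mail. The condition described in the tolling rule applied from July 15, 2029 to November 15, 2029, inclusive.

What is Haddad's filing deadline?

1 year after May 6, 2029 is May 6, 2030.
Service was by mail, adding 5 days: May 6, 2030 + 5 days = May 11, 2030.
From July 15, 2029 through November 15, 2029 inclusive is 124 days; tolling adds 124 days: May 11, 2030 + 124 days = September 12, 2030.

September 12, 2030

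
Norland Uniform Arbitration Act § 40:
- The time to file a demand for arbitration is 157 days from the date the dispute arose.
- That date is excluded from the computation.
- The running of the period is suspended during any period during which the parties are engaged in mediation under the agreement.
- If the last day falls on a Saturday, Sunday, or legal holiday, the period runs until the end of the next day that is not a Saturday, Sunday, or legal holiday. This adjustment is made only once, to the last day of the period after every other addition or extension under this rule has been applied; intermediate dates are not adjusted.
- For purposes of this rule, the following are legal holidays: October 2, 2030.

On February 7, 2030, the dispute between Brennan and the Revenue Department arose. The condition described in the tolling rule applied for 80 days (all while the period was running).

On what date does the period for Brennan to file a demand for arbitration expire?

157 days after February 7, 2030 is July 14, 2030.
Tolling adds 80 days: July 14, 2030 + 80 days = October 2, 2030.
October 2, 2030 is a listed holiday. The next qualifying day is October 3, 2030.

October 3, 2030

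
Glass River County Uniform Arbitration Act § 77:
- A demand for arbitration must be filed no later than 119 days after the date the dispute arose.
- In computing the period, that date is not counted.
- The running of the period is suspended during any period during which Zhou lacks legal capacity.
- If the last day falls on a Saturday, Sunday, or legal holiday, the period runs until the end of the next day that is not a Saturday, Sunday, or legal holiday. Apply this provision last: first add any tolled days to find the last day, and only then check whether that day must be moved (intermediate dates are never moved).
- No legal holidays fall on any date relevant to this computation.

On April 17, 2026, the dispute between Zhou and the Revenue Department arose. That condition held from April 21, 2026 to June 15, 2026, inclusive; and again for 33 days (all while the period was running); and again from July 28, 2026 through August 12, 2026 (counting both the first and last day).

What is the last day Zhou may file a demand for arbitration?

November 27, 2026

119 days after April 17, 2026 is August 14, 2026.
From April 21, 2026 through June 15, 2026 inclusive is 56 days; tolling adds 56 days: August 14, 2026 + 56 days = October 9, 2026.
Tolling adds 33 days: October 9, 2026 + 33 days = November 11, 2026.
From July 28, 2026 through August 12, 2026 inclusive is 16 days; tolling adds 16 days: November 11, 2026 + 16 days = November 27, 2026.
November 27, 2026 is a Friday and not a legal holiday, so no extension applies.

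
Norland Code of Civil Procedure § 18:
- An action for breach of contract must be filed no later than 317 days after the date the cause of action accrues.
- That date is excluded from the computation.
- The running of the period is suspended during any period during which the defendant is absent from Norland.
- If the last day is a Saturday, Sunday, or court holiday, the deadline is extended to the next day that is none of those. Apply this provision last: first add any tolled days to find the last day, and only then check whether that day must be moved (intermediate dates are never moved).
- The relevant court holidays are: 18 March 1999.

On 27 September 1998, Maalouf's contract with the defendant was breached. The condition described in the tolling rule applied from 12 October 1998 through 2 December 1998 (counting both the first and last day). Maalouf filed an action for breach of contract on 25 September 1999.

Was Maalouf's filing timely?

Yes

317 days after 27 September 1998 is August 10, 1999.
From October 12, 1998 through December 2, 1998 inclusive is 52 days; tolling adds 52 days: August 10, 1999 + 52 days = October 1, 1999.
October 1, 1999 is a Friday and not a court holiday, so no extension applies.
The deadline is October 1, 1999; the filing on September 25, 1999 is on or before that date.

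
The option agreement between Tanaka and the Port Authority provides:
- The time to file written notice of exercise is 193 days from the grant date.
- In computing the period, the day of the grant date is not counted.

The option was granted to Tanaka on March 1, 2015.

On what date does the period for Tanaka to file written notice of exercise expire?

193 days after March 1, 2015 is September 10, 2015.

September 10, 2015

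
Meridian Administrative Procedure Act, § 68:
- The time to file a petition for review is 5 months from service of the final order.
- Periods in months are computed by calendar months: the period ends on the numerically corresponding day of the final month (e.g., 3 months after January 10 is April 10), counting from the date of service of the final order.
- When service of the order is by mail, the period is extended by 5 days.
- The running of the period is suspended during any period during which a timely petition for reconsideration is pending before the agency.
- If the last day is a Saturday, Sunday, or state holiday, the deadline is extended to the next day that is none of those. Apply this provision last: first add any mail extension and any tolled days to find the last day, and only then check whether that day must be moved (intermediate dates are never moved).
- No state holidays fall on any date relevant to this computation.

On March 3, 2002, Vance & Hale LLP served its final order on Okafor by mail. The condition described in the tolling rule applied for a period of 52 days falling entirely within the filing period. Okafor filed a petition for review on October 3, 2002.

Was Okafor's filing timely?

No

5 months after March 3, 2002 is August 3, 2002.
Service was by mail, adding 5 days: August 3, 2002 + 5 days = August 8, 2002.
Tolling adds 52 days: August 8, 2002 + 52 days = September 29, 2002.
September 29, 2002 is Sunday. The next qualifying day is September 30, 2002.
The deadline is September 30, 2002; the filing on October 3, 2002 is after that date.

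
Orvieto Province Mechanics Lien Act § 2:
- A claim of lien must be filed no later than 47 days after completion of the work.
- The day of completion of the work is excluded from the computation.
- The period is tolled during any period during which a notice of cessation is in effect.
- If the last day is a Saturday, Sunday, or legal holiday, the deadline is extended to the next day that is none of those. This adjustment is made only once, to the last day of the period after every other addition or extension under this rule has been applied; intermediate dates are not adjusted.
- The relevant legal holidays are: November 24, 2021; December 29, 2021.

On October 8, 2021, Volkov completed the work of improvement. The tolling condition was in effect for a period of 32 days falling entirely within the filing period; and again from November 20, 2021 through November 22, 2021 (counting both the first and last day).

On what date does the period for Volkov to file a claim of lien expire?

47 days after October 8, 2021 is November 24, 2021.
Tolling adds 32 days: November 24, 2021 + 32 days = December 26, 2021.
From November 20, 2021 through November 22, 2021 inclusive is 3 days; tolling adds 3 days: December 26, 2021 + 3 days = December 29, 2021.
December 29, 2021 is a listed holiday. The next qualifying day is December 30, 2021.

December 30, 2021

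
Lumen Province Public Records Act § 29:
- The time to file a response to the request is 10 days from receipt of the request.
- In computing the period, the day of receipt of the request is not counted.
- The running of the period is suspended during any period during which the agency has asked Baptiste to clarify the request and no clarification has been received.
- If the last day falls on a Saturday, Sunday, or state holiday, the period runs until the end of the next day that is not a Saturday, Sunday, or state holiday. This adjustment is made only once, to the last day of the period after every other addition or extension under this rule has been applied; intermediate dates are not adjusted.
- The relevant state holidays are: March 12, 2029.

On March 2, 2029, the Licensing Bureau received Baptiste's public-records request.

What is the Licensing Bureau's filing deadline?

10 days after March 2, 2029 is March 12, 2029.
March 12, 2029 is a listed holiday. The next qualifying day is March 13, 2029.

March 13, 2029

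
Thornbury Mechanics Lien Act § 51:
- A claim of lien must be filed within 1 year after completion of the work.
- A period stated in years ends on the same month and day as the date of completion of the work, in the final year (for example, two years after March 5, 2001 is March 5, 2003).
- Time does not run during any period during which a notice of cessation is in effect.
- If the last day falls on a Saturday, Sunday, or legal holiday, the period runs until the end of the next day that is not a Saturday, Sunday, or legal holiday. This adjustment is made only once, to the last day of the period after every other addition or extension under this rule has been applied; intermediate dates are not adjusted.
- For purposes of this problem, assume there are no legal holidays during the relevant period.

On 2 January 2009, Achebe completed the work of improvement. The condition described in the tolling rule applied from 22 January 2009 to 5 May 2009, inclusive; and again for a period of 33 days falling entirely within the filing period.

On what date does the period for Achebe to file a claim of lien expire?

1 year after 2 January 2009 is January 2, 2010.
From January 22, 2009 through May 5, 2009 inclusive is 104 days; tolling adds 104 days: January 2, 2010 + 104 days = April 16, 2010.
Tolling adds 33 days: April 16, 2010 + 33 days = May 19, 2010.
May 19, 2010 is a Wednesday and not a legal holiday, so no extension applies.

May 19, 2010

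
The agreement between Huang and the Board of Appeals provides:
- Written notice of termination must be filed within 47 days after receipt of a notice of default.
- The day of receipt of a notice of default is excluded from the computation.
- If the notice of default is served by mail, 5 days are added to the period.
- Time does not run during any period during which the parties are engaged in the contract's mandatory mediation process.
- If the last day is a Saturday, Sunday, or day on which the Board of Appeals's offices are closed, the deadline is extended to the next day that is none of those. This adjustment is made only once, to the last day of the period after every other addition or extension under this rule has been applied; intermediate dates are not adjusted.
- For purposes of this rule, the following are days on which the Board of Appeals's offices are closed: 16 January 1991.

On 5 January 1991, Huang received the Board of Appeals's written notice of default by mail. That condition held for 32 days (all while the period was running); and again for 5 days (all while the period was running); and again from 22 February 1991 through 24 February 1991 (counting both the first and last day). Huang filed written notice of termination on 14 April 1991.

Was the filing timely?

47 days after 5 January 1991 is February 21, 1991.
Service was by mail, adding 5 days: February 21, 1991 + 5 days = February 26, 1991.
Tolling adds 32 days: February 26, 1991 + 32 days = March 30, 1991.
Tolling adds 5 days: March 30, 1991 + 5 days = April 4, 1991.
From February 22, 1991 through February 24, 1991 inclusive is 3 days; tolling adds 3 days: April 4, 1991 + 3 days = April 7, 1991.
April 7, 1991 is Sunday. The next qualifying day is April 8, 1991.
The deadline is April 8, 1991; the filing on April 14, 1991 is after that date.

No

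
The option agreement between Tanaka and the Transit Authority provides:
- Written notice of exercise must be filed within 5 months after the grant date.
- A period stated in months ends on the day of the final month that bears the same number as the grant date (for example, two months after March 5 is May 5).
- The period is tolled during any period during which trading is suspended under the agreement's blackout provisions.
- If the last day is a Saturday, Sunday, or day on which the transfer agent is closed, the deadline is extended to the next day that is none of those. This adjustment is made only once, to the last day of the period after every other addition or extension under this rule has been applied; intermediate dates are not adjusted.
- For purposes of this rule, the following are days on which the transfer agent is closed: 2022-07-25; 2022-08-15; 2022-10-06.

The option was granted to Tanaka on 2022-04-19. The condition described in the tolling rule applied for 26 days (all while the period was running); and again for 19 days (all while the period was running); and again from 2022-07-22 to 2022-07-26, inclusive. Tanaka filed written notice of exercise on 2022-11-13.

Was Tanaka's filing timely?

No

5 months after 2022-04-19 is September 19, 2022.
Tolling adds 26 days: September 19, 2022 + 26 days = October 15, 2022.
Tolling adds 19 days: October 15, 2022 + 19 days = November 3, 2022.
From July 22, 2022 through July 26, 2022 inclusive is 5 days; tolling adds 5 days: November 3, 2022 + 5 days = November 8, 2022.
November 8, 2022 is a Tuesday and not a day on which the transfer agent is closed, so no extension applies.
The deadline is November 8, 2022; the filing on November 13, 2022 is after that date.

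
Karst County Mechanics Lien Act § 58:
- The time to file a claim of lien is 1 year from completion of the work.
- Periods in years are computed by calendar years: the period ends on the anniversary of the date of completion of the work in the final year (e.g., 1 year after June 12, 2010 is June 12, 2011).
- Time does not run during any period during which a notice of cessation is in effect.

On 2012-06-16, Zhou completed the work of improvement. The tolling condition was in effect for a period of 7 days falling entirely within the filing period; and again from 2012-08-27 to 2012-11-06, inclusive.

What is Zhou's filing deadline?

September 3, 2013

1 year after 2012-06-16 is June 16, 2013.
Tolling adds 7 days: June 16, 2013 + 7 days = June 23, 2013.
From August 27, 2012 through November 6, 2012 inclusive is 72 days; tolling adds 72 days: June 23, 2013 + 72 days = September 3, 2013.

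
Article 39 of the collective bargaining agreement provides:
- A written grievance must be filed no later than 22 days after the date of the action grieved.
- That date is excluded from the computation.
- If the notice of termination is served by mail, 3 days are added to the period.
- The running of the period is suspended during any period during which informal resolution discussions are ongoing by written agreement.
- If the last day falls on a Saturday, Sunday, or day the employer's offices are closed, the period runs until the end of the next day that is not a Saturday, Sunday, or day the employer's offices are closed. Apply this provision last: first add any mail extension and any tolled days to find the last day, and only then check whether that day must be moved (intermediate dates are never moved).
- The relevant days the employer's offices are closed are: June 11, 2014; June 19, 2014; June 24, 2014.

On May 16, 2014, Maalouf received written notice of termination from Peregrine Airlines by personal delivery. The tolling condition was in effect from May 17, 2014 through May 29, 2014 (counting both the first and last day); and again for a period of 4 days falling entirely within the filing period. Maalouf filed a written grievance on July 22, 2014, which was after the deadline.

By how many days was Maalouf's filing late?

27 days

22 days after May 16, 2014 is June 7, 2014.
Service was not by mail, so no mail extension applies.
From May 17, 2014 through May 29, 2014 inclusive is 13 days; tolling adds 13 days: June 7, 2014 + 13 days = June 20, 2014.
Tolling adds 4 days: June 20, 2014 + 4 days = June 24, 2014.
June 24, 2014 is a listed holiday. The next qualifying day is June 25, 2014.
The deadline is June 25, 2014; from June 25, 2014 to July 22, 2014 is 27 days.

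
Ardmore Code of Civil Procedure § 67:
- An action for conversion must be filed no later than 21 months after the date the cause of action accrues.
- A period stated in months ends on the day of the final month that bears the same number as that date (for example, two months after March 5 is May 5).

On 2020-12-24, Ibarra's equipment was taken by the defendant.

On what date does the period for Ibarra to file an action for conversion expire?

21 months after 2020-12-24 is September 24, 2022.

September 24, 2022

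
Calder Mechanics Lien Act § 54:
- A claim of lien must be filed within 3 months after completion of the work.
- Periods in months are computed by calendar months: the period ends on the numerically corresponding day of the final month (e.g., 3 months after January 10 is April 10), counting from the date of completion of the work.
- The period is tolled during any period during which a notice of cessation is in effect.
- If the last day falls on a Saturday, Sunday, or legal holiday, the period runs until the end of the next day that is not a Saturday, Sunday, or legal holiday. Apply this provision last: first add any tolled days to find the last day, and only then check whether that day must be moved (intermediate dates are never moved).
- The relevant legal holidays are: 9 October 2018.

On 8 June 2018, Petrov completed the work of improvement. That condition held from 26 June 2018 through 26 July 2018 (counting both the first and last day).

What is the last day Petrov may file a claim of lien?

3 months after 8 June 2018 is September 8, 2018.
From June 26, 2018 through July 26, 2018 inclusive is 31 days; tolling adds 31 days: September 8, 2018 + 31 days = October 9, 2018.
October 9, 2018 is a listed holiday. The next qualifying day is October 10, 2018.

October 10, 2018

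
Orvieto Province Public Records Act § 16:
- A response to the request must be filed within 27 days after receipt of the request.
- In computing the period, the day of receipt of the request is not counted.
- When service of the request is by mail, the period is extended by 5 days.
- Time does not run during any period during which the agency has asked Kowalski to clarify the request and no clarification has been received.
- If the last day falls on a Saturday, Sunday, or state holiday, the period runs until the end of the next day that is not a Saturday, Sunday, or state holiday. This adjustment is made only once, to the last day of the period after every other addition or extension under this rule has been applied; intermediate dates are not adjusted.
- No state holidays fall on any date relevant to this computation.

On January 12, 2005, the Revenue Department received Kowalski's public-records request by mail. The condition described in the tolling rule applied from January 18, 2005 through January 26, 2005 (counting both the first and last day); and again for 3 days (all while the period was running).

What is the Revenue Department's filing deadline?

27 days after January 12, 2005 is February 8, 2005.
Service was by mail, adding 5 days: February 8, 2005 + 5 days = February 13, 2005.
From January 18, 2005 through January 26, 2005 inclusive is 9 days; tolling adds 9 days: February 13, 2005 + 9 days = February 22, 2005.
Tolling adds 3 days: February 22, 2005 + 3 days = February 25, 2005.
February 25, 2005 is a Friday and not a state holiday, so no extension applies.

February 25, 2005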